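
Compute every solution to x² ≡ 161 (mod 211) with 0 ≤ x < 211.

43, 168

Since 211 ≡ 3 (mod 4), a square root of 161 is 161^((211+1)/4) = 161^53 mod 211.
Repeated squaring: 161^2≡179, 161^4≡180, 161^8≡117, 161^16≡185, 161^32≡43 (mod 211).
161^53 = 161^(32+16+4+1) ≡ 43 (mod 211).
Check: 43² = 1849 ≡ 161 (mod 211). The two roots are 43 and 168.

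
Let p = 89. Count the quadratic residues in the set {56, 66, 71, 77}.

(56/89) = -1 → non-residue.
(66/89) = -1 → non-residue.
(71/89) = +1 → QR.
(77/89) = -1 → non-residue.
Total quadratic residues among the 4: 1.

1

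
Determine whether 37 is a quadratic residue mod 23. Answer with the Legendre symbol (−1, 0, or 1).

-1

Euler's criterion: (37/23) ≡ 14^11 (mod 23).
14^2 ≡ 12 (mod 23)
14^4 ≡ 6 (mod 23)
14^8 ≡ 13 (mod 23)
14^11 = 14^(8+2+1) ≡ 22 (mod 23).
Result is 22 ≡ −1, so (37/23) = −1.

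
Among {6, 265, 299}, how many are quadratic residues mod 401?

1

(6/401) = -1 → non-residue.
(265/401) = -1 → non-residue.
(299/401) = +1 → QR.
Total quadratic residues among the 3: 1.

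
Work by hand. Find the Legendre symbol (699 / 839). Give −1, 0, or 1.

Reciprocity: 699 ≡ 3 and 839 ≡ 3 (mod 4), so (699/839) = −(839/699).
Reduce top mod 699: now compute (140/699).
Pull out 2^2: since 699 ≡ 3 (mod 8), (2/699) = -1, so (2/699)^2 = +1.
Reciprocity: 35 ≡ 3 and 699 ≡ 3 (mod 4), so (35/699) = −(699/35).
Reduce top mod 35: now compute (34/35).
Pull out 2: since 35 ≡ 3 (mod 8), (2/35) = -1.
Reciprocity: 17 ≡ 1 and 35 ≡ 3 (mod 4), so (17/35) = +(35/17).
Reduce top mod 17: now compute (1/17).
Reached (1/17) = 1. Collecting the sign flips along the way, the symbol is -1.

-1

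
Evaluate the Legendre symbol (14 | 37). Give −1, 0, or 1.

Euler's criterion: (14/37) ≡ 14^18 (mod 37).
14^2 ≡ 11 (mod 37)
14^4 ≡ 10 (mod 37)
14^8 ≡ 26 (mod 37)
14^16 ≡ 10 (mod 37)
14^18 = 14^(16+2) ≡ 36 (mod 37).
Result is 36 ≡ −1, so (14/37) = −1.

-1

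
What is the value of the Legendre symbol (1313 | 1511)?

Reciprocity: 1313 ≡ 1 and 1511 ≡ 3 (mod 4), so (1313/1511) = +(1511/1313).
Reduce top mod 1313: now compute (198/1313).
Pull out 2: since 1313 ≡ 1 (mod 8), (2/1313) = +1.
Reciprocity: 99 ≡ 3 and 1313 ≡ 1 (mod 4), so (99/1313) = +(1313/99).
Reduce top mod 99: now compute (26/99).
Pull out 2: since 99 ≡ 3 (mod 8), (2/99) = -1.
Reciprocity: 13 ≡ 1 and 99 ≡ 3 (mod 4), so (13/99) = +(99/13).
Reduce top mod 13: now compute (8/13).
Pull out 2^3: since 13 ≡ 5 (mod 8), (2/13) = -1, so (2/13)^3 = -1.
Reached (1/13) = 1. Collecting the sign flips along the way, the symbol is +1.

1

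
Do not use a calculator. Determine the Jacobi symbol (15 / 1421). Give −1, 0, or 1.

-1

Reciprocity: 15 ≡ 3 and 1421 ≡ 1 (mod 4), so (15/1421) = +(1421/15).
Reduce top mod 15: now compute (11/15).
Reciprocity: 11 ≡ 3 and 15 ≡ 3 (mod 4), so (11/15) = −(15/11).
Reduce top mod 11: now compute (4/11).
Pull out 2^2: since 11 ≡ 3 (mod 8), (2/11) = -1, so (2/11)^2 = +1.
Reached (1/11) = 1. Collecting the sign flips along the way, the symbol is -1.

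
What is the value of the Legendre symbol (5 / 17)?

Reciprocity: 5 ≡ 1 and 17 ≡ 1 (mod 4), so (5/17) = +(17/5).
Reduce top mod 5: now compute (2/5).
Pull out 2: since 5 ≡ 5 (mod 8), (2/5) = -1.
Reached (1/5) = 1. Collecting the sign flips along the way, the symbol is -1.

-1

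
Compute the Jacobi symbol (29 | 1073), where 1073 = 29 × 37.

Reciprocity: 29 ≡ 1 and 1073 ≡ 1 (mod 4), so (29/1073) = +(1073/29).
Reduce top mod 29: now compute (0/29).
Top reduces to 0: gcd > 1, so the symbol is 0.

0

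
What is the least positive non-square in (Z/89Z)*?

(2/89) = +1, so 2 is a residue.
(3/89) = −1, so 3 is the smallest positive non-residue mod 89.

3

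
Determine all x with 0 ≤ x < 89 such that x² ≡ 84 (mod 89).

89 ≡ 1 (mod 4), so we find a root by search.
Trying successive values, 23² = 529 ≡ 84 (mod 89). The other root is 89 − 23 = 66.

23, 66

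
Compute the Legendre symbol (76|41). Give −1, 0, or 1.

First reduce: 76 ≡ 35 (mod 41).
Reciprocity: 35 ≡ 3 and 41 ≡ 1 (mod 4), so (35/41) = +(41/35).
Reduce top mod 35: now compute (6/35).
Pull out 2: since 35 ≡ 3 (mod 8), (2/35) = -1.
Reciprocity: 3 ≡ 3 and 35 ≡ 3 (mod 4), so (3/35) = −(35/3).
Reduce top mod 3: now compute (2/3).
Pull out 2: since 3 ≡ 3 (mod 8), (2/3) = -1.
Reached (1/3) = 1. Collecting the sign flips along the way, the symbol is -1.

-1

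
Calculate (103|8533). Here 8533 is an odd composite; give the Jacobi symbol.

Reciprocity: 103 ≡ 3 and 8533 ≡ 1 (mod 4), so (103/8533) = +(8533/103).
Reduce top mod 103: now compute (87/103).
Reciprocity: 87 ≡ 3 and 103 ≡ 3 (mod 4), so (87/103) = −(103/87).
Reduce top mod 87: now compute (16/87).
Pull out 2^4: since 87 ≡ 7 (mod 8), (2/87) = +1, so (2/87)^4 = +1.
Reached (1/87) = 1. Collecting the sign flips along the way, the symbol is -1.

-1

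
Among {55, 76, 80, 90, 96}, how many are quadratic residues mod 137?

(55/137) = -1 → non-residue.
(76/137) = +1 → QR.
(80/137) = -1 → non-residue.
(90/137) = -1 → non-residue.
(96/137) = -1 → non-residue.
Total quadratic residues among the 5: 1.

1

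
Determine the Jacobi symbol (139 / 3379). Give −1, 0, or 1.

Reciprocity: 139 ≡ 3 and 3379 ≡ 3 (mod 4), so (139/3379) = −(3379/139).
Reduce top mod 139: now compute (43/139).
Reciprocity: 43 ≡ 3 and 139 ≡ 3 (mod 4), so (43/139) = −(139/43).
Reduce top mod 43: now compute (10/43).
Pull out 2: since 43 ≡ 3 (mod 8), (2/43) = -1.
Reciprocity: 5 ≡ 1 and 43 ≡ 3 (mod 4), so (5/43) = +(43/5).
Reduce top mod 5: now compute (3/5).
Reciprocity: 3 ≡ 3 and 5 ≡ 1 (mod 4), so (3/5) = +(5/3).
Reduce top mod 3: now compute (2/3).
Pull out 2: since 3 ≡ 3 (mod 8), (2/3) = -1.
Reached (1/3) = 1. Collecting the sign flips along the way, the symbol is +1.

1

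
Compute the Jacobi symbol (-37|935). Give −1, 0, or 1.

-1

First reduce: -37 ≡ 898 (mod 935).
Pull out 2: since 935 ≡ 7 (mod 8), (2/935) = +1.
Reciprocity: 449 ≡ 1 and 935 ≡ 3 (mod 4), so (449/935) = +(935/449).
Reduce top mod 449: now compute (37/449).
Reciprocity: 37 ≡ 1 and 449 ≡ 1 (mod 4), so (37/449) = +(449/37).
Reduce top mod 37: now compute (5/37).
Reciprocity: 5 ≡ 1 and 37 ≡ 1 (mod 4), so (5/37) = +(37/5).
Reduce top mod 5: now compute (2/5).
Pull out 2: since 5 ≡ 5 (mod 8), (2/5) = -1.
Reached (1/5) = 1. Collecting the sign flips along the way, the symbol is -1.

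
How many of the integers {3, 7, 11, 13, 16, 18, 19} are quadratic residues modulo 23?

(3/23) = +1 → QR.
(7/23) = -1 → non-residue.
(11/23) = -1 → non-residue.
(13/23) = +1 → QR.
(16/23) = +1 → QR.
(18/23) = +1 → QR.
(19/23) = -1 → non-residue.
Total quadratic residues among the 7: 4.

4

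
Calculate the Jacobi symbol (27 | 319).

Reciprocity: 27 ≡ 3 and 319 ≡ 3 (mod 4), so (27/319) = −(319/27).
Reduce top mod 27: now compute (22/27).
Pull out 2: since 27 ≡ 3 (mod 8), (2/27) = -1.
Reciprocity: 11 ≡ 3 and 27 ≡ 3 (mod 4), so (11/27) = −(27/11).
Reduce top mod 11: now compute (5/11).
Reciprocity: 5 ≡ 1 and 11 ≡ 3 (mod 4), so (5/11) = +(11/5).
Reduce top mod 5: now compute (1/5).
Reached (1/5) = 1. Collecting the sign flips along the way, the symbol is -1.

-1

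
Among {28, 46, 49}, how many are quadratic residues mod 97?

1

(28/97) = -1 → non-residue.
(46/97) = -1 → non-residue.
(49/97) = +1 → QR.
Total quadratic residues among the 3: 1.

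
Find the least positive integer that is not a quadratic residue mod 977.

(2/977) = +1, so 2 is a residue.
(3/977) = −1, so 3 is the smallest positive non-residue mod 977.

3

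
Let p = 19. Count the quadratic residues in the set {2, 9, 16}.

2

(2/19) = -1 → non-residue.
(9/19) = +1 → QR.
(16/19) = +1 → QR.
Total quadratic residues among the 3: 2.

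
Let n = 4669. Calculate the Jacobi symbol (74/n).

-1

Pull out 2: since 4669 ≡ 5 (mod 8), (2/4669) = -1.
Reciprocity: 37 ≡ 1 and 4669 ≡ 1 (mod 4), so (37/4669) = +(4669/37).
Reduce top mod 37: now compute (7/37).
Reciprocity: 7 ≡ 3 and 37 ≡ 1 (mod 4), so (7/37) = +(37/7).
Reduce top mod 7: now compute (2/7).
Pull out 2: since 7 ≡ 7 (mod 8), (2/7) = +1.
Reached (1/7) = 1. Collecting the sign flips along the way, the symbol is -1.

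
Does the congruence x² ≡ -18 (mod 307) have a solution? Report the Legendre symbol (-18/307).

1

First reduce: -18 ≡ 289 (mod 307).
Reciprocity: 289 ≡ 1 and 307 ≡ 3 (mod 4), so (289/307) = +(307/289).
Reduce top mod 289: now compute (18/289).
Pull out 2: since 289 ≡ 1 (mod 8), (2/289) = +1.
Reciprocity: 9 ≡ 1 and 289 ≡ 1 (mod 4), so (9/289) = +(289/9).
Reduce top mod 9: now compute (1/9).
Reached (1/9) = 1. Collecting the sign flips along the way, the symbol is +1.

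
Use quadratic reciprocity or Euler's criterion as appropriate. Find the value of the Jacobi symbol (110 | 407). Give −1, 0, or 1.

Pull out 2: since 407 ≡ 7 (mod 8), (2/407) = +1.
Reciprocity: 55 ≡ 3 and 407 ≡ 3 (mod 4), so (55/407) = −(407/55).
Reduce top mod 55: now compute (22/55).
Pull out 2: since 55 ≡ 7 (mod 8), (2/55) = +1.
Reciprocity: 11 ≡ 3 and 55 ≡ 3 (mod 4), so (11/55) = −(55/11).
Reduce top mod 11: now compute (0/11).
Top reduces to 0: gcd > 1, so the symbol is 0.

0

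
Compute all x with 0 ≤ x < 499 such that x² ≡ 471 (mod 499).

Since 499 ≡ 3 (mod 4), a square root of 471 is 471^((499+1)/4) = 471^125 mod 499.
Repeated squaring: 471^2≡285, 471^4≡387, 471^8≡69, 471^16≡270, 471^32≡46, 471^64≡120 (mod 499).
471^125 = 471^(64+32+16+8+4+1) ≡ 107 (mod 499).
Check: 107² = 11449 ≡ 471 (mod 499). The two roots are 107 and 392.

107, 392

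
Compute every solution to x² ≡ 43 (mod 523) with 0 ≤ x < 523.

Since 523 ≡ 3 (mod 4), a square root of 43 is 43^((523+1)/4) = 43^131 mod 523.
Repeated squaring: 43^2≡280, 43^4≡473, 43^8≡408, 43^16≡150, 43^32≡11, 43^64≡121, 43^128≡520 (mod 523).
43^131 = 43^(128+2+1) ≡ 490 (mod 523).
Check: 490² = 240100 ≡ 43 (mod 523). The two roots are 33 and 490.

33, 490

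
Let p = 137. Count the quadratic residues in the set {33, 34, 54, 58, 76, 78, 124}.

3

(33/137) = -1 → non-residue.
(34/137) = +1 → QR.
(54/137) = -1 → non-residue.
(58/137) = -1 → non-residue.
(76/137) = +1 → QR.
(78/137) = +1 → QR.
(124/137) = -1 → non-residue.
Total quadratic residues among the 7: 3.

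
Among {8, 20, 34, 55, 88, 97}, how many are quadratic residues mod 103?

(8/103) = +1 → QR.
(20/103) = -1 → non-residue.
(34/103) = +1 → QR.
(55/103) = +1 → QR.
(88/103) = -1 → non-residue.
(97/103) = +1 → QR.
Total quadratic residues among the 6: 4.

4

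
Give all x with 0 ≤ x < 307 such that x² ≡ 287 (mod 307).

Since 307 ≡ 3 (mod 4), a square root of 287 is 287^((307+1)/4) = 287^77 mod 307.
Repeated squaring: 287^2≡93, 287^4≡53, 287^8≡46, 287^16≡274, 287^32≡168, 287^64≡287 (mod 307).
287^77 = 287^(64+8+4+1) ≡ 168 (mod 307).
Check: 168² = 28224 ≡ 287 (mod 307). The two roots are 139 and 168.

139, 168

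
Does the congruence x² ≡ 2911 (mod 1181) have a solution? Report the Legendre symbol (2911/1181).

1

Euler's criterion: (2911/1181) ≡ 549^590 (mod 1181).
549^2 ≡ 246 (mod 1181)
549^4 ≡ 285 (mod 1181)
549^8 ≡ 917 (mod 1181)
549^16 ≡ 17 (mod 1181)
549^32 ≡ 289 (mod 1181)
549^64 ≡ 851 (mod 1181)
549^128 ≡ 248 (mod 1181)
549^256 ≡ 92 (mod 1181)
549^512 ≡ 197 (mod 1181)
549^590 = 549^(512+64+8+4+2) ≡ 1 (mod 1181).
Result is 1, so (2911/1181) = 1.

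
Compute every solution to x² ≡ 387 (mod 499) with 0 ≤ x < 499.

Since 499 ≡ 3 (mod 4), a square root of 387 is 387^((499+1)/4) = 387^125 mod 499.
Repeated squaring: 387^2≡69, 387^4≡270, 387^8≡46, 387^16≡120, 387^32≡428, 387^64≡51 (mod 499).
387^125 = 387^(64+32+16+8+4+1) ≡ 285 (mod 499).
Check: 285² = 81225 ≡ 387 (mod 499). The two roots are 214 and 285.

214, 285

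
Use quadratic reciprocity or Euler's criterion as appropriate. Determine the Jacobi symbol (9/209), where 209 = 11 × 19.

Reciprocity: 9 ≡ 1 and 209 ≡ 1 (mod 4), so (9/209) = +(209/9).
Reduce top mod 9: now compute (2/9).
Pull out 2: since 9 ≡ 1 (mod 8), (2/9) = +1.
Reached (1/9) = 1. Collecting the sign flips along the way, the symbol is +1.

1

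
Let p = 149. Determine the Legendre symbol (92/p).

Pull out 2^2: since 149 ≡ 5 (mod 8), (2/149) = -1, so (2/149)^2 = +1.
Reciprocity: 23 ≡ 3 and 149 ≡ 1 (mod 4), so (23/149) = +(149/23).
Reduce top mod 23: now compute (11/23).
Reciprocity: 11 ≡ 3 and 23 ≡ 3 (mod 4), so (11/23) = −(23/11).
Reduce top mod 11: now compute (1/11).
Reached (1/11) = 1. Collecting the sign flips along the way, the symbol is -1.

-1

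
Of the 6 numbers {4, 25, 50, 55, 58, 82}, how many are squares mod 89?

(4/89) = +1 → QR.
(25/89) = +1 → QR.
(50/89) = +1 → QR.
(55/89) = +1 → QR.
(58/89) = -1 → non-residue.
(82/89) = -1 → non-residue.
Total quadratic residues among the 6: 4.

4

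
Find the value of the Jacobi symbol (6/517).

Pull out 2: since 517 ≡ 5 (mod 8), (2/517) = -1.
Reciprocity: 3 ≡ 3 and 517 ≡ 1 (mod 4), so (3/517) = +(517/3).
Reduce top mod 3: now compute (1/3).
Reached (1/3) = 1. Collecting the sign flips along the way, the symbol is -1.

-1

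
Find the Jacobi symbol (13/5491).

Reciprocity: 13 ≡ 1 and 5491 ≡ 3 (mod 4), so (13/5491) = +(5491/13).
Reduce top mod 13: now compute (5/13).
Reciprocity: 5 ≡ 1 and 13 ≡ 1 (mod 4), so (5/13) = +(13/5).
Reduce top mod 5: now compute (3/5).
Reciprocity: 3 ≡ 3 and 5 ≡ 1 (mod 4), so (3/5) = +(5/3).
Reduce top mod 3: now compute (2/3).
Pull out 2: since 3 ≡ 3 (mod 8), (2/3) = -1.
Reached (1/3) = 1. Collecting the sign flips along the way, the symbol is -1.

-1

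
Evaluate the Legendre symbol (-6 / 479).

-1

First reduce: -6 ≡ 473 (mod 479).
Reciprocity: 473 ≡ 1 and 479 ≡ 3 (mod 4), so (473/479) = +(479/473).
Reduce top mod 473: now compute (6/473).
Pull out 2: since 473 ≡ 1 (mod 8), (2/473) = +1.
Reciprocity: 3 ≡ 3 and 473 ≡ 1 (mod 4), so (3/473) = +(473/3).
Reduce top mod 3: now compute (2/3).
Pull out 2: since 3 ≡ 3 (mod 8), (2/3) = -1.
Reached (1/3) = 1. Collecting the sign flips along the way, the symbol is -1.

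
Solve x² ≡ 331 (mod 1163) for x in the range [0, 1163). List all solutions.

513, 650

Since 1163 ≡ 3 (mod 4), a square root of 331 is 331^((1163+1)/4) = 331^291 mod 1163.
Repeated squaring: 331^2≡239, 331^4≡134, 331^8≡511, 331^16≡609, 331^32≡1047, 331^64≡663, 331^128≡1118, 331^256≡862 (mod 1163).
331^291 = 331^(256+32+2+1) ≡ 650 (mod 1163).
Check: 650² = 422500 ≡ 331 (mod 1163). The two roots are 513 and 650.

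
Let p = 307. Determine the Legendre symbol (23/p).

Reciprocity: 23 ≡ 3 and 307 ≡ 3 (mod 4), so (23/307) = −(307/23).
Reduce top mod 23: now compute (8/23).
Pull out 2^3: since 23 ≡ 7 (mod 8), (2/23) = +1, so (2/23)^3 = +1.
Reached (1/23) = 1. Collecting the sign flips along the way, the symbol is -1.

-1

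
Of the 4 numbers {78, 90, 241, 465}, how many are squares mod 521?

(78/521) = -1 → non-residue.
(90/521) = +1 → QR.
(241/521) = -1 → non-residue.
(465/521) = -1 → non-residue.
Total quadratic residues among the 4: 1.

1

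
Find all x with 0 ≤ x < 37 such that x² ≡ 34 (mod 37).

16, 21

37 ≡ 1 (mod 4), so we find a root by search.
Trying successive values, 16² = 256 ≡ 34 (mod 37). The other root is 37 − 16 = 21.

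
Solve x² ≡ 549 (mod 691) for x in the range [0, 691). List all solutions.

191, 500

Since 691 ≡ 3 (mod 4), a square root of 549 is 549^((691+1)/4) = 549^173 mod 691.
Repeated squaring: 549^2≡125, 549^4≡423, 549^8≡651, 549^16≡218, 549^32≡536, 549^64≡531, 549^128≡33 (mod 691).
549^173 = 549^(128+32+8+4+1) ≡ 500 (mod 691).
Check: 500² = 250000 ≡ 549 (mod 691). The two roots are 191 and 500.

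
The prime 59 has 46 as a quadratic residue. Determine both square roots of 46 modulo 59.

20, 39

Since 59 ≡ 3 (mod 4), a square root of 46 is 46^((59+1)/4) = 46^15 mod 59.
Repeated squaring: 46^2≡51, 46^4≡5, 46^8≡25 (mod 59).
46^15 = 46^(8+4+2+1) ≡ 20 (mod 59).
Check: 20² = 400 ≡ 46 (mod 59). The two roots are 20 and 39.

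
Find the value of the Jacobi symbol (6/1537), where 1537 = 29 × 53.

Pull out 2: since 1537 ≡ 1 (mod 8), (2/1537) = +1.
Reciprocity: 3 ≡ 3 and 1537 ≡ 1 (mod 4), so (3/1537) = +(1537/3).
Reduce top mod 3: now compute (1/3).
Reached (1/3) = 1. Collecting the sign flips along the way, the symbol is +1.

1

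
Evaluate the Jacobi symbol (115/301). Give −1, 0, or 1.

Reciprocity: 115 ≡ 3 and 301 ≡ 1 (mod 4), so (115/301) = +(301/115).
Reduce top mod 115: now compute (71/115).
Reciprocity: 71 ≡ 3 and 115 ≡ 3 (mod 4), so (71/115) = −(115/71).
Reduce top mod 71: now compute (44/71).
Pull out 2^2: since 71 ≡ 7 (mod 8), (2/71) = +1, so (2/71)^2 = +1.
Reciprocity: 11 ≡ 3 and 71 ≡ 3 (mod 4), so (11/71) = −(71/11).
Reduce top mod 11: now compute (5/11).
Reciprocity: 5 ≡ 1 and 11 ≡ 3 (mod 4), so (5/11) = +(11/5).
Reduce top mod 5: now compute (1/5).
Reached (1/5) = 1. Collecting the sign flips along the way, the symbol is +1.

1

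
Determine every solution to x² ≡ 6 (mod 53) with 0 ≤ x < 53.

18, 35

53 ≡ 1 (mod 4), so we find a root by search.
Trying successive values, 18² = 324 ≡ 6 (mod 53). The other root is 53 − 18 = 35.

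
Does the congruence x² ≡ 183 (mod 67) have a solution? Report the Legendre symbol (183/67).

First reduce: 183 ≡ 49 (mod 67).
Reciprocity: 49 ≡ 1 and 67 ≡ 3 (mod 4), so (49/67) = +(67/49).
Reduce top mod 49: now compute (18/49).
Pull out 2: since 49 ≡ 1 (mod 8), (2/49) = +1.
Reciprocity: 9 ≡ 1 and 49 ≡ 1 (mod 4), so (9/49) = +(49/9).
Reduce top mod 9: now compute (4/9).
Pull out 2^2: since 9 ≡ 1 (mod 8), (2/9) = +1, so (2/9)^2 = +1.
Reached (1/9) = 1. Collecting the sign flips along the way, the symbol is +1.

1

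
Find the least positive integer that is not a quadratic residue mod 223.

3

(2/223) = +1, so 2 is a residue.
(3/223) = −1, so 3 is the smallest positive non-residue mod 223.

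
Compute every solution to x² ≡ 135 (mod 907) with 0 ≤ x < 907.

Since 907 ≡ 3 (mod 4), a square root of 135 is 135^((907+1)/4) = 135^227 mod 907.
Repeated squaring: 135^2≡85, 135^4≡876, 135^8≡54, 135^16≡195, 135^32≡838, 135^64≡226, 135^128≡284 (mod 907).
135^227 = 135^(128+64+32+2+1) ≡ 495 (mod 907).
Check: 495² = 245025 ≡ 135 (mod 907). The two roots are 412 and 495.

412, 495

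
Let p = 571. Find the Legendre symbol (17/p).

Reciprocity: 17 ≡ 1 and 571 ≡ 3 (mod 4), so (17/571) = +(571/17).
Reduce top mod 17: now compute (10/17).
Pull out 2: since 17 ≡ 1 (mod 8), (2/17) = +1.
Reciprocity: 5 ≡ 1 and 17 ≡ 1 (mod 4), so (5/17) = +(17/5).
Reduce top mod 5: now compute (2/5).
Pull out 2: since 5 ≡ 5 (mod 8), (2/5) = -1.
Reached (1/5) = 1. Collecting the sign flips along the way, the symbol is -1.

-1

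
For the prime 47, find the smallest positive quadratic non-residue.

(2/47) = +1, so 2 is a residue.
(3/47) = +1, so 3 is a residue.
(4/47) = +1, so 4 is a residue.
(5/47) = −1, so 5 is the smallest positive non-residue mod 47.

5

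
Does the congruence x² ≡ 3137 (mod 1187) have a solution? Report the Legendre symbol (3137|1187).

-1

First reduce: 3137 ≡ 763 (mod 1187).
Reciprocity: 763 ≡ 3 and 1187 ≡ 3 (mod 4), so (763/1187) = −(1187/763).
Reduce top mod 763: now compute (424/763).
Pull out 2^3: since 763 ≡ 3 (mod 8), (2/763) = -1, so (2/763)^3 = -1.
Reciprocity: 53 ≡ 1 and 763 ≡ 3 (mod 4), so (53/763) = +(763/53).
Reduce top mod 53: now compute (21/53).
Reciprocity: 21 ≡ 1 and 53 ≡ 1 (mod 4), so (21/53) = +(53/21).
Reduce top mod 21: now compute (11/21).
Reciprocity: 11 ≡ 3 and 21 ≡ 1 (mod 4), so (11/21) = +(21/11).
Reduce top mod 11: now compute (10/11).
Pull out 2: since 11 ≡ 3 (mod 8), (2/11) = -1.
Reciprocity: 5 ≡ 1 and 11 ≡ 3 (mod 4), so (5/11) = +(11/5).
Reduce top mod 5: now compute (1/5).
Reached (1/5) = 1. Collecting the sign flips along the way, the symbol is -1.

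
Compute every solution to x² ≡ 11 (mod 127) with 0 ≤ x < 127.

30, 97

Since 127 ≡ 3 (mod 4), a square root of 11 is 11^((127+1)/4) = 11^32 mod 127.
Repeated squaring: 11^2≡121, 11^4≡36, 11^8≡26, 11^16≡41, 11^32≡30 (mod 127).
11^32 = 11^(32) ≡ 30 (mod 127).
Check: 30² = 900 ≡ 11 (mod 127). The two roots are 30 and 97.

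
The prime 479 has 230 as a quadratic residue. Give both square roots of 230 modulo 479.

Since 479 ≡ 3 (mod 4), a square root of 230 is 230^((479+1)/4) = 230^120 mod 479.
Repeated squaring: 230^2≡210, 230^4≡32, 230^8≡66, 230^16≡45, 230^32≡109, 230^64≡385 (mod 479).
230^120 = 230^(64+32+16+8) ≡ 250 (mod 479).
Check: 250² = 62500 ≡ 230 (mod 479). The two roots are 229 and 250.

229, 250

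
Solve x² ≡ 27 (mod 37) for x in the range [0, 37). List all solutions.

8, 29

37 ≡ 1 (mod 4), so we find a root by search.
Trying successive values, 8² = 64 ≡ 27 (mod 37). The other root is 37 − 8 = 29.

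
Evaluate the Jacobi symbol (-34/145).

1

First reduce: -34 ≡ 111 (mod 145).
Reciprocity: 111 ≡ 3 and 145 ≡ 1 (mod 4), so (111/145) = +(145/111).
Reduce top mod 111: now compute (34/111).
Pull out 2: since 111 ≡ 7 (mod 8), (2/111) = +1.
Reciprocity: 17 ≡ 1 and 111 ≡ 3 (mod 4), so (17/111) = +(111/17).
Reduce top mod 17: now compute (9/17).
Reciprocity: 9 ≡ 1 and 17 ≡ 1 (mod 4), so (9/17) = +(17/9).
Reduce top mod 9: now compute (8/9).
Pull out 2^3: since 9 ≡ 1 (mod 8), (2/9) = +1, so (2/9)^3 = +1.
Reached (1/9) = 1. Collecting the sign flips along the way, the symbol is +1.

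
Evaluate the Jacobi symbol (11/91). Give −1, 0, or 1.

-1

Reciprocity: 11 ≡ 3 and 91 ≡ 3 (mod 4), so (11/91) = −(91/11).
Reduce top mod 11: now compute (3/11).
Reciprocity: 3 ≡ 3 and 11 ≡ 3 (mod 4), so (3/11) = −(11/3).
Reduce top mod 3: now compute (2/3).
Pull out 2: since 3 ≡ 3 (mod 8), (2/3) = -1.
Reached (1/3) = 1. Collecting the sign flips along the way, the symbol is -1.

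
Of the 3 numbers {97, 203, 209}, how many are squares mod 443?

(97/443) = -1 → non-residue.
(203/443) = +1 → QR.
(209/443) = +1 → QR.
Total quadratic residues among the 3: 2.

2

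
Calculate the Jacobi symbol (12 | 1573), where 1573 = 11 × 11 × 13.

Pull out 2^2: since 1573 ≡ 5 (mod 8), (2/1573) = -1, so (2/1573)^2 = +1.
Reciprocity: 3 ≡ 3 and 1573 ≡ 1 (mod 4), so (3/1573) = +(1573/3).
Reduce top mod 3: now compute (1/3).
Reached (1/3) = 1. Collecting the sign flips along the way, the symbol is +1.

1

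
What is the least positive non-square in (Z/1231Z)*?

3

(2/1231) = +1, so 2 is a residue.
(3/1231) = −1, so 3 is the smallest positive non-residue mod 1231.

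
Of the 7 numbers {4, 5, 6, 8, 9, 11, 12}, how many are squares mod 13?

3

(4/13) = +1 → QR.
(5/13) = -1 → non-residue.
(6/13) = -1 → non-residue.
(8/13) = -1 → non-residue.
(9/13) = +1 → QR.
(11/13) = -1 → non-residue.
(12/13) = +1 → QR.
Total quadratic residues among the 7: 3.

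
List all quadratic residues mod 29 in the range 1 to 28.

Square k = 1,…,14 (k and 29−k give the same square):
1²=1, 2²=4, 3²=9, 4²=16, 5²=25, 6²≡7, 7²≡20, 8²≡6, 9²≡23, 10²≡13, 11²≡5, 12²≡28, 13²≡24, 14²≡22 (mod 29).
So the quadratic residues mod 29 are {1, 4, 5, 6, 7, 9, 13, 16, 20, 22, 23, 24, 25, 28}.

1,4,5,6,7,9,13,16,20,22,23,24,25,28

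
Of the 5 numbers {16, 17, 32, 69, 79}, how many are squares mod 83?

(16/83) = +1 → QR.
(17/83) = +1 → QR.
(32/83) = -1 → non-residue.
(69/83) = +1 → QR.
(79/83) = -1 → non-residue.
Total quadratic residues among the 5: 3.

3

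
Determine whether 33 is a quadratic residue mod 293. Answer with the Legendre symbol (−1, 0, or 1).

1

Reciprocity: 33 ≡ 1 and 293 ≡ 1 (mod 4), so (33/293) = +(293/33).
Reduce top mod 33: now compute (29/33).
Reciprocity: 29 ≡ 1 and 33 ≡ 1 (mod 4), so (29/33) = +(33/29).
Reduce top mod 29: now compute (4/29).
Pull out 2^2: since 29 ≡ 5 (mod 8), (2/29) = -1, so (2/29)^2 = +1.
Reached (1/29) = 1. Collecting the sign flips along the way, the symbol is +1.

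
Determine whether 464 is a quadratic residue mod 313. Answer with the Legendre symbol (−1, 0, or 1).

1

First reduce: 464 ≡ 151 (mod 313).
Reciprocity: 151 ≡ 3 and 313 ≡ 1 (mod 4), so (151/313) = +(313/151).
Reduce top mod 151: now compute (11/151).
Reciprocity: 11 ≡ 3 and 151 ≡ 3 (mod 4), so (11/151) = −(151/11).
Reduce top mod 11: now compute (8/11).
Pull out 2^3: since 11 ≡ 3 (mod 8), (2/11) = -1, so (2/11)^3 = -1.
Reached (1/11) = 1. Collecting the sign flips along the way, the symbol is +1.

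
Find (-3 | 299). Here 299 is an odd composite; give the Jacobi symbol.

-1

First reduce: -3 ≡ 296 (mod 299).
Pull out 2^3: since 299 ≡ 3 (mod 8), (2/299) = -1, so (2/299)^3 = -1.
Reciprocity: 37 ≡ 1 and 299 ≡ 3 (mod 4), so (37/299) = +(299/37).
Reduce top mod 37: now compute (3/37).
Reciprocity: 3 ≡ 3 and 37 ≡ 1 (mod 4), so (3/37) = +(37/3).
Reduce top mod 3: now compute (1/3).
Reached (1/3) = 1. Collecting the sign flips along the way, the symbol is -1.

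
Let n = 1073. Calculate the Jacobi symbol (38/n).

Pull out 2: since 1073 ≡ 1 (mod 8), (2/1073) = +1.
Reciprocity: 19 ≡ 3 and 1073 ≡ 1 (mod 4), so (19/1073) = +(1073/19).
Reduce top mod 19: now compute (9/19).
Reciprocity: 9 ≡ 1 and 19 ≡ 3 (mod 4), so (9/19) = +(19/9).
Reduce top mod 9: now compute (1/9).
Reached (1/9) = 1. Collecting the sign flips along the way, the symbol is +1.

1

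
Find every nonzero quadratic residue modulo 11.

Square k = 1,…,5 (k and 11−k give the same square):
1²=1, 2²=4, 3²=9, 4²≡5, 5²≡3 (mod 11).
So the quadratic residues mod 11 are {1, 3, 4, 5, 9}.

1, 3, 4, 5, 9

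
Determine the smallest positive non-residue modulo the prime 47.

5

(2/47) = +1, so 2 is a residue.
(3/47) = +1, so 3 is a residue.
(4/47) = +1, so 4 is a residue.
(5/47) = −1, so 5 is the smallest positive non-residue mod 47.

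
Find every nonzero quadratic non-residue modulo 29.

2,3,8,10,11,12,14,15,17,18,19,21,26,27

Square k = 1,…,14 (k and 29−k give the same square):
1²=1, 2²=4, 3²=9, 4²=16, 5²=25, 6²≡7, 7²≡20, 8²≡6, 9²≡23, 10²≡13, 11²≡5, 12²≡28, 13²≡24, 14²≡22 (mod 29).
The residues are {1, 4, 5, 6, 7, 9, 13, 16, 20, 22, 23, 24, 25, 28}; the non-residues are the remaining 14 nonzero classes.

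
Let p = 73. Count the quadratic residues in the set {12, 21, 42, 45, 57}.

(12/73) = +1 → QR.
(21/73) = -1 → non-residue.
(42/73) = -1 → non-residue.
(45/73) = -1 → non-residue.
(57/73) = +1 → QR.
Total quadratic residues among the 5: 2.

2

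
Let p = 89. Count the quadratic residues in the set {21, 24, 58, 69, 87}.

3

(21/89) = +1 → QR.
(24/89) = -1 → non-residue.
(58/89) = -1 → non-residue.
(69/89) = +1 → QR.
(87/89) = +1 → QR.
Total quadratic residues among the 5: 3.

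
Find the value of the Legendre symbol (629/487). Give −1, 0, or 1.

Euler's criterion: (629/487) ≡ 142^243 (mod 487).
142^2 ≡ 197 (mod 487)
142^4 ≡ 336 (mod 487)
142^8 ≡ 399 (mod 487)
142^16 ≡ 439 (mod 487)
142^32 ≡ 356 (mod 487)
142^64 ≡ 116 (mod 487)
142^128 ≡ 307 (mod 487)
142^243 = 142^(128+64+32+16+2+1) ≡ 1 (mod 487).
Result is 1, so (629/487) = 1.

1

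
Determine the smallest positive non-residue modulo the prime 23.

(2/23) = +1, so 2 is a residue.
(3/23) = +1, so 3 is a residue.
(4/23) = +1, so 4 is a residue.
(5/23) = −1, so 5 is the smallest positive non-residue mod 23.

5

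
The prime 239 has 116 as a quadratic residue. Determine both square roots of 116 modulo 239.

Since 239 ≡ 3 (mod 4), a square root of 116 is 116^((239+1)/4) = 116^60 mod 239.
Repeated squaring: 116^2≡72, 116^4≡165, 116^8≡218, 116^16≡202, 116^32≡174 (mod 239).
116^60 = 116^(32+16+8+4) ≡ 127 (mod 239).
Check: 127² = 16129 ≡ 116 (mod 239). The two roots are 112 and 127.

112, 127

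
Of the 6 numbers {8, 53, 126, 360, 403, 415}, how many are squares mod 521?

(8/521) = +1 → QR.
(53/521) = +1 → QR.
(126/521) = -1 → non-residue.
(360/521) = +1 → QR.
(403/521) = +1 → QR.
(415/521) = +1 → QR.
Total quadratic residues among the 6: 5.

5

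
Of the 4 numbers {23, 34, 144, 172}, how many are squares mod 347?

3

(23/347) = -1 → non-residue.
(34/347) = +1 → QR.
(144/347) = +1 → QR.
(172/347) = +1 → QR.
Total quadratic residues among the 4: 3.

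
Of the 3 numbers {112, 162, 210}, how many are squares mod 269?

(112/269) = -1 → non-residue.
(162/269) = -1 → non-residue.
(210/269) = -1 → non-residue.
Total quadratic residues among the 3: 0.

0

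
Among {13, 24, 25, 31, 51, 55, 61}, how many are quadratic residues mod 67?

3

(13/67) = -1 → non-residue.
(24/67) = +1 → QR.
(25/67) = +1 → QR.
(31/67) = -1 → non-residue.
(51/67) = -1 → non-residue.
(55/67) = +1 → QR.
(61/67) = -1 → non-residue.
Total quadratic residues among the 7: 3.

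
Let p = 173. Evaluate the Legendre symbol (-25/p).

First reduce: -25 ≡ 148 (mod 173).
Pull out 2^2: since 173 ≡ 5 (mod 8), (2/173) = -1, so (2/173)^2 = +1.
Reciprocity: 37 ≡ 1 and 173 ≡ 1 (mod 4), so (37/173) = +(173/37).
Reduce top mod 37: now compute (25/37).
Reciprocity: 25 ≡ 1 and 37 ≡ 1 (mod 4), so (25/37) = +(37/25).
Reduce top mod 25: now compute (12/25).
Pull out 2^2: since 25 ≡ 1 (mod 8), (2/25) = +1, so (2/25)^2 = +1.
Reciprocity: 3 ≡ 3 and 25 ≡ 1 (mod 4), so (3/25) = +(25/3).
Reduce top mod 3: now compute (1/3).
Reached (1/3) = 1. Collecting the sign flips along the way, the symbol is +1.

1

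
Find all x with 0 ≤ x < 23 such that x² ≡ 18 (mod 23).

8, 15

Since 23 ≡ 3 (mod 4), a square root of 18 is 18^((23+1)/4) = 18^6 mod 23.
Repeated squaring: 18^2≡2, 18^4≡4 (mod 23).
18^6 = 18^(4+2) ≡ 8 (mod 23).
Check: 8² = 64 ≡ 18 (mod 23). The two roots are 8 and 15.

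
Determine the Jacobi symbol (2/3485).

-1

Pull out 2: since 3485 ≡ 5 (mod 8), (2/3485) = -1.
Reached (1/3485) = 1. Collecting the sign flips along the way, the symbol is -1.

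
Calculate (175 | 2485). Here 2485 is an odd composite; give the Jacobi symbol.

Reciprocity: 175 ≡ 3 and 2485 ≡ 1 (mod 4), so (175/2485) = +(2485/175).
Reduce top mod 175: now compute (35/175).
Reciprocity: 35 ≡ 3 and 175 ≡ 3 (mod 4), so (35/175) = −(175/35).
Reduce top mod 35: now compute (0/35).
Top reduces to 0: gcd > 1, so the symbol is 0.

0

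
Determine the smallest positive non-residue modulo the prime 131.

(2/131) = −1, so 2 is the smallest positive non-residue mod 131.

2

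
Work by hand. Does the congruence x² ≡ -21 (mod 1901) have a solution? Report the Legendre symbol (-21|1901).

-1

First reduce: -21 ≡ 1880 (mod 1901).
Pull out 2^3: since 1901 ≡ 5 (mod 8), (2/1901) = -1, so (2/1901)^3 = -1.
Reciprocity: 235 ≡ 3 and 1901 ≡ 1 (mod 4), so (235/1901) = +(1901/235).
Reduce top mod 235: now compute (21/235).
Reciprocity: 21 ≡ 1 and 235 ≡ 3 (mod 4), so (21/235) = +(235/21).
Reduce top mod 21: now compute (4/21).
Pull out 2^2: since 21 ≡ 5 (mod 8), (2/21) = -1, so (2/21)^2 = +1.
Reached (1/21) = 1. Collecting the sign flips along the way, the symbol is -1.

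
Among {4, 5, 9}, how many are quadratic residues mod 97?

2

(4/97) = +1 → QR.
(5/97) = -1 → non-residue.
(9/97) = +1 → QR.
Total quadratic residues among the 3: 2.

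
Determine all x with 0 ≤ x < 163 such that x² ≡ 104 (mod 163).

58, 105

Since 163 ≡ 3 (mod 4), a square root of 104 is 104^((163+1)/4) = 104^41 mod 163.
Repeated squaring: 104^2≡58, 104^4≡104, 104^8≡58, 104^16≡104, 104^32≡58 (mod 163).
104^41 = 104^(32+8+1) ≡ 58 (mod 163).
Check: 58² = 3364 ≡ 104 (mod 163). The two roots are 58 and 105.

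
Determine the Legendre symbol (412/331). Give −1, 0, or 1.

1

Euler's criterion: (412/331) ≡ 81^165 (mod 331).
81^2 ≡ 272 (mod 331)
81^4 ≡ 171 (mod 331)
81^8 ≡ 113 (mod 331)
81^16 ≡ 191 (mod 331)
81^32 ≡ 71 (mod 331)
81^64 ≡ 76 (mod 331)
81^128 ≡ 149 (mod 331)
81^165 = 81^(128+32+4+1) ≡ 1 (mod 331).
Result is 1, so (412/331) = 1.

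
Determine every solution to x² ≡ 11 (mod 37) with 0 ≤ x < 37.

37 ≡ 1 (mod 4), so we find a root by search.
Trying successive values, 14² = 196 ≡ 11 (mod 37). The other root is 37 − 14 = 23.

14, 23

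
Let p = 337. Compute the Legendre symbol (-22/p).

First reduce: -22 ≡ 315 (mod 337).
Reciprocity: 315 ≡ 3 and 337 ≡ 1 (mod 4), so (315/337) = +(337/315).
Reduce top mod 315: now compute (22/315).
Pull out 2: since 315 ≡ 3 (mod 8), (2/315) = -1.
Reciprocity: 11 ≡ 3 and 315 ≡ 3 (mod 4), so (11/315) = −(315/11).
Reduce top mod 11: now compute (7/11).
Reciprocity: 7 ≡ 3 and 11 ≡ 3 (mod 4), so (7/11) = −(11/7).
Reduce top mod 7: now compute (4/7).
Pull out 2^2: since 7 ≡ 7 (mod 8), (2/7) = +1, so (2/7)^2 = +1.
Reached (1/7) = 1. Collecting the sign flips along the way, the symbol is -1.

-1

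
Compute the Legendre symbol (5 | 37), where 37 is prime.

-1

Reciprocity: 5 ≡ 1 and 37 ≡ 1 (mod 4), so (5/37) = +(37/5).
Reduce top mod 5: now compute (2/5).
Pull out 2: since 5 ≡ 5 (mod 8), (2/5) = -1.
Reached (1/5) = 1. Collecting the sign flips along the way, the symbol is -1.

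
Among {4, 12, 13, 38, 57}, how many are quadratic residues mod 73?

4

(4/73) = +1 → QR.
(12/73) = +1 → QR.
(13/73) = -1 → non-residue.
(38/73) = +1 → QR.
(57/73) = +1 → QR.
Total quadratic residues among the 5: 4.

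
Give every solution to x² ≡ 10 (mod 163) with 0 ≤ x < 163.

Since 163 ≡ 3 (mod 4), a square root of 10 is 10^((163+1)/4) = 10^41 mod 163.
Repeated squaring: 10^2≡100, 10^4≡57, 10^8≡152, 10^16≡121, 10^32≡134 (mod 163).
10^41 = 10^(32+8+1) ≡ 93 (mod 163).
Check: 93² = 8649 ≡ 10 (mod 163). The two roots are 70 and 93.

70, 93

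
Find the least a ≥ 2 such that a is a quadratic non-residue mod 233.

3

(2/233) = +1, so 2 is a residue.
(3/233) = −1, so 3 is the smallest positive non-residue mod 233.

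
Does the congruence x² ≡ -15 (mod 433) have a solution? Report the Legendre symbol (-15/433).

-1

Euler's criterion: (-15/433) ≡ 418^216 (mod 433).
418^2 ≡ 225 (mod 433)
418^4 ≡ 397 (mod 433)
418^8 ≡ 430 (mod 433)
418^16 ≡ 9 (mod 433)
418^32 ≡ 81 (mod 433)
418^64 ≡ 66 (mod 433)
418^128 ≡ 26 (mod 433)
418^216 = 418^(128+64+16+8) ≡ 432 (mod 433).
Result is 432 ≡ −1, so (-15/433) = −1.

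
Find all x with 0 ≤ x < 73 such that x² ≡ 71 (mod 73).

73 ≡ 1 (mod 4), so we find a root by search.
Trying successive values, 12² = 144 ≡ 71 (mod 73). The other root is 73 − 12 = 61.

12, 61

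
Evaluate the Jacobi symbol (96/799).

-1

Pull out 2^5: since 799 ≡ 7 (mod 8), (2/799) = +1, so (2/799)^5 = +1.
Reciprocity: 3 ≡ 3 and 799 ≡ 3 (mod 4), so (3/799) = −(799/3).
Reduce top mod 3: now compute (1/3).
Reached (1/3) = 1. Collecting the sign flips along the way, the symbol is -1.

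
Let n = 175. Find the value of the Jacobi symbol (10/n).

Pull out 2: since 175 ≡ 7 (mod 8), (2/175) = +1.
Reciprocity: 5 ≡ 1 and 175 ≡ 3 (mod 4), so (5/175) = +(175/5).
Reduce top mod 5: now compute (0/5).
Top reduces to 0: gcd > 1, so the symbol is 0.

0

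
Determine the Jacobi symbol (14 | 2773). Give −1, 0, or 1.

Pull out 2: since 2773 ≡ 5 (mod 8), (2/2773) = -1.
Reciprocity: 7 ≡ 3 and 2773 ≡ 1 (mod 4), so (7/2773) = +(2773/7).
Reduce top mod 7: now compute (1/7).
Reached (1/7) = 1. Collecting the sign flips along the way, the symbol is -1.

-1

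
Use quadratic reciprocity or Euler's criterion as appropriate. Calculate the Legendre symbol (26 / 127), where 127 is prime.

1

Pull out 2: since 127 ≡ 7 (mod 8), (2/127) = +1.
Reciprocity: 13 ≡ 1 and 127 ≡ 3 (mod 4), so (13/127) = +(127/13).
Reduce top mod 13: now compute (10/13).
Pull out 2: since 13 ≡ 5 (mod 8), (2/13) = -1.
Reciprocity: 5 ≡ 1 and 13 ≡ 1 (mod 4), so (5/13) = +(13/5).
Reduce top mod 5: now compute (3/5).
Reciprocity: 3 ≡ 3 and 5 ≡ 1 (mod 4), so (3/5) = +(5/3).
Reduce top mod 3: now compute (2/3).
Pull out 2: since 3 ≡ 3 (mod 8), (2/3) = -1.
Reached (1/3) = 1. Collecting the sign flips along the way, the symbol is +1.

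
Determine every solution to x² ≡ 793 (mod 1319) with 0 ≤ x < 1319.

Since 1319 ≡ 3 (mod 4), a square root of 793 is 793^((1319+1)/4) = 793^330 mod 1319.
Repeated squaring: 793^2≡1005, 793^4≡990, 793^8≡83, 793^16≡294, 793^32≡701, 793^64≡733, 793^128≡456, 793^256≡853 (mod 1319).
793^330 = 793^(256+64+8+2) ≡ 484 (mod 1319).
Check: 484² = 234256 ≡ 793 (mod 1319). The two roots are 484 and 835.

484, 835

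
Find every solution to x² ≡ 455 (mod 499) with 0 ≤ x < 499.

Since 499 ≡ 3 (mod 4), a square root of 455 is 455^((499+1)/4) = 455^125 mod 499.
Repeated squaring: 455^2≡439, 455^4≡107, 455^8≡471, 455^16≡285, 455^32≡387, 455^64≡69 (mod 499).
455^125 = 455^(64+32+16+8+4+1) ≡ 346 (mod 499).
Check: 346² = 119716 ≡ 455 (mod 499). The two roots are 153 and 346.

153, 346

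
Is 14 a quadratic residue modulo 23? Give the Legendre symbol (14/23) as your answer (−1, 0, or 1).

Pull out 2: since 23 ≡ 7 (mod 8), (2/23) = +1.
Reciprocity: 7 ≡ 3 and 23 ≡ 3 (mod 4), so (7/23) = −(23/7).
Reduce top mod 7: now compute (2/7).
Pull out 2: since 7 ≡ 7 (mod 8), (2/7) = +1.
Reached (1/7) = 1. Collecting the sign flips along the way, the symbol is -1.

-1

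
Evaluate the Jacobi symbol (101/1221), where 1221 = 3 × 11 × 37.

Reciprocity: 101 ≡ 1 and 1221 ≡ 1 (mod 4), so (101/1221) = +(1221/101).
Reduce top mod 101: now compute (9/101).
Reciprocity: 9 ≡ 1 and 101 ≡ 1 (mod 4), so (9/101) = +(101/9).
Reduce top mod 9: now compute (2/9).
Pull out 2: since 9 ≡ 1 (mod 8), (2/9) = +1.
Reached (1/9) = 1. Collecting the sign flips along the way, the symbol is +1.

1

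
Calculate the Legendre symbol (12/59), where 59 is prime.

1

Euler's criterion: (12/59) ≡ 12^29 (mod 59).
12^2 ≡ 26 (mod 59)
12^4 ≡ 27 (mod 59)
12^8 ≡ 21 (mod 59)
12^16 ≡ 28 (mod 59)
12^29 = 12^(16+8+4+1) ≡ 1 (mod 59).
Result is 1, so (12/59) = 1.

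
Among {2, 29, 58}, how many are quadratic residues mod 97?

(2/97) = +1 → QR.
(29/97) = -1 → non-residue.
(58/97) = -1 → non-residue.
Total quadratic residues among the 3: 1.

1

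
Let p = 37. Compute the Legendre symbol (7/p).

Euler's criterion: (7/37) ≡ 7^18 (mod 37).
7^2 ≡ 12 (mod 37)
7^4 ≡ 33 (mod 37)
7^8 ≡ 16 (mod 37)
7^16 ≡ 34 (mod 37)
7^18 = 7^(16+2) ≡ 1 (mod 37).
Result is 1, so (7/37) = 1.

1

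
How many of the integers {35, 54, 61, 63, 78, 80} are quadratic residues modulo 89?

(35/89) = -1 → non-residue.
(54/89) = -1 → non-residue.
(61/89) = -1 → non-residue.
(63/89) = -1 → non-residue.
(78/89) = +1 → QR.
(80/89) = +1 → QR.
Total quadratic residues among the 6: 2.

2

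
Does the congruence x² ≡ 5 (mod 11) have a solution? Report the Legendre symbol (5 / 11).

1

Reciprocity: 5 ≡ 1 and 11 ≡ 3 (mod 4), so (5/11) = +(11/5).
Reduce top mod 5: now compute (1/5).
Reached (1/5) = 1. Collecting the sign flips along the way, the symbol is +1.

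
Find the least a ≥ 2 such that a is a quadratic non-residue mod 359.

(2/359) = +1, so 2 is a residue.
(3/359) = +1, so 3 is a residue.
(4/359) = +1, so 4 is a residue.
(5/359) = +1, so 5 is a residue.
(6/359) = +1, so 6 is a residue.
(7/359) = −1, so 7 is the smallest positive non-residue mod 359.

7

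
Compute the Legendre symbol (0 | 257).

0

Top reduces to 0: gcd > 1, so the symbol is 0.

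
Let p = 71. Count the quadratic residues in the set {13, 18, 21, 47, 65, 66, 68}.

1

(13/71) = -1 → non-residue.
(18/71) = +1 → QR.
(21/71) = -1 → non-residue.
(47/71) = -1 → non-residue.
(65/71) = -1 → non-residue.
(66/71) = -1 → non-residue.
(68/71) = -1 → non-residue.
Total quadratic residues among the 7: 1.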